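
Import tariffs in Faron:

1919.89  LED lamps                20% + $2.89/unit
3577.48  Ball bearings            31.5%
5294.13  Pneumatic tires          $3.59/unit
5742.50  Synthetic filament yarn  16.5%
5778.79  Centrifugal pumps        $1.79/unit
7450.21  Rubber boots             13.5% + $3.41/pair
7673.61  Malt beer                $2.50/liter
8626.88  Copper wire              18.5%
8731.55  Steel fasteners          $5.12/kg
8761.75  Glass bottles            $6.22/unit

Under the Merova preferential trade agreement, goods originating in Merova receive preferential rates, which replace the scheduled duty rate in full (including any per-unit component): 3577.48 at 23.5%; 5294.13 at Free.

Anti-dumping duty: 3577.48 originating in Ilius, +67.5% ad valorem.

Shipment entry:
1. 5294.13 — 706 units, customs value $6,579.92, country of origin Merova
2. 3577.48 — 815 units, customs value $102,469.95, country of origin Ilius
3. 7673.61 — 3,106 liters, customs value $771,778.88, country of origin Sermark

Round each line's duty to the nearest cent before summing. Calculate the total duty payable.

Line 1 (5294.13, Merova, 706 units, $6,579.92):
Base rate for 5294.13 is $3.59/unit.
Origin Merova qualifies under the Faron–Merova agreement and 5294.13 is covered: preferential rate Free applies instead.
Duty = $6,579.92 × 0% = $0.00.
Line 2 (3577.48, Ilius, 815 units, $102,469.95):
Base rate for 3577.48 is 31.5%.
3577.48 has an FTA preferential rate, but origin Ilius is not Merova; base rate stands.
Additional duty on 3577.48 from Ilius: +67.5%. Applied ad valorem rate: 31.5% + 67.5% = 99%.
Duty = $102,469.95 × 99% = $101,445.25.
Line 3 (7673.61, Sermark, 3,106 liters, $771,778.88):
Base rate for 7673.61 is $2.50/liter.
Duty = 3,106 × $2.50 = $7,765.00.
Total = $0.00 + $101,445.25 + $7,765.00 = $109,210.25.

$109,210.25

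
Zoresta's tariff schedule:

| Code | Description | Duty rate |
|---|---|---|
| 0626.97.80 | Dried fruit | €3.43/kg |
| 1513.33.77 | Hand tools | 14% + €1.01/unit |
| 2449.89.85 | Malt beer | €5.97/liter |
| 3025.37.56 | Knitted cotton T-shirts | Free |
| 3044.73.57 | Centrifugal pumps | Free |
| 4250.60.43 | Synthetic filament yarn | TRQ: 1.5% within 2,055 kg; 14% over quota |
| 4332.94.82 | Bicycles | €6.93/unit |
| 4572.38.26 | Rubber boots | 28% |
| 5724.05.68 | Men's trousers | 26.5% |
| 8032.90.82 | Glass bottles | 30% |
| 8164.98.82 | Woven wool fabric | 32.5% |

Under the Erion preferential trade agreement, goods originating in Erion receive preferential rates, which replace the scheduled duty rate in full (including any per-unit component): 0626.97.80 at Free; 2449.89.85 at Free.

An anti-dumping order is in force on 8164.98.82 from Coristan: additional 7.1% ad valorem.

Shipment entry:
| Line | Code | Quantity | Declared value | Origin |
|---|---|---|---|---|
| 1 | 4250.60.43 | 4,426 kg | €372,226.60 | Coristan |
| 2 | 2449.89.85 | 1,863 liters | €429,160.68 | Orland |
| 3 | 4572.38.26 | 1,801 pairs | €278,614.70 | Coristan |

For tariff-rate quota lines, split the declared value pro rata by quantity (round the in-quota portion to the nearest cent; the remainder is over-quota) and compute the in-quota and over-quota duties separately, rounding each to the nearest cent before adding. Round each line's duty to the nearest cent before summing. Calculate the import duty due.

€119,642.76

Line 1 (4250.60.43, Coristan, 4,426 kg, €372,226.60):
Code 4250.60.43 is under a tariff-rate quota (threshold 2,055 kg). In-quota: 2,055 kg at 1.5%; over-quota: 2,371 kg at 14%.
Pro-rata value split: in-quota = €372,226.60 × 2,055/4,426 = €172,825.50; over-quota = €372,226.60 − €172,825.50 = €199,401.10.
In-quota duty = €172,825.50 × 1.5% = €2,592.38. Over-quota duty = €199,401.10 × 14% = €27,916.15.
Line duty = €2,592.38 + €27,916.15 = €30,508.53.
Line 2 (2449.89.85, Orland, 1,863 liters, €429,160.68):
Base rate for 2449.89.85 is €5.97/liter.
2449.89.85 has an FTA preferential rate, but origin Orland is not Erion; base rate stands.
Duty = 1,863 × €5.97 = €11,122.11.
Line 3 (4572.38.26, Coristan, 1,801 pairs, €278,614.70):
Base rate for 4572.38.26 is 28%.
Duty = €278,614.70 × 28% = €78,012.12.
Total = €30,508.53 + €11,122.11 + €78,012.12 = €119,642.76.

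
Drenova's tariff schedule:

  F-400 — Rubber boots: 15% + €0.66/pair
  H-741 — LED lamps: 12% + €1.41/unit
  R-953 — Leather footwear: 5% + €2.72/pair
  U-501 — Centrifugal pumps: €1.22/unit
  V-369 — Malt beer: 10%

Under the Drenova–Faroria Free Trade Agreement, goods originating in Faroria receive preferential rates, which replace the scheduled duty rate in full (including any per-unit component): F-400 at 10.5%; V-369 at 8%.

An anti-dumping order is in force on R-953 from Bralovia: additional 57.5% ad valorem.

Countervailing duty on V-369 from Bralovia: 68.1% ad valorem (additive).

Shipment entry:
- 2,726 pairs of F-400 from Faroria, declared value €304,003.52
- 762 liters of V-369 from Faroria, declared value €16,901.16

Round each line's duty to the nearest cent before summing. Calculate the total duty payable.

€33,272.46

Line 1 (F-400, Faroria, 2,726 pairs, €304,003.52):
Base rate for F-400 is 15% + €0.66/pair.
Origin Faroria qualifies under the Drenova–Faroria agreement and F-400 is covered: preferential rate 10.5% applies instead.
Duty = €304,003.52 × 10.5% = €31,920.37.
Line 2 (V-369, Faroria, 762 liters, €16,901.16):
Base rate for V-369 is 10%.
Origin Faroria qualifies under the Drenova–Faroria agreement and V-369 is covered: preferential rate 8% applies instead.
The additional-duty order on V-369 targets Bralovia, not Faroria; it does not apply.
Duty = €16,901.16 × 8% = €1,352.09.
Total = €31,920.37 + €1,352.09 = €33,272.46.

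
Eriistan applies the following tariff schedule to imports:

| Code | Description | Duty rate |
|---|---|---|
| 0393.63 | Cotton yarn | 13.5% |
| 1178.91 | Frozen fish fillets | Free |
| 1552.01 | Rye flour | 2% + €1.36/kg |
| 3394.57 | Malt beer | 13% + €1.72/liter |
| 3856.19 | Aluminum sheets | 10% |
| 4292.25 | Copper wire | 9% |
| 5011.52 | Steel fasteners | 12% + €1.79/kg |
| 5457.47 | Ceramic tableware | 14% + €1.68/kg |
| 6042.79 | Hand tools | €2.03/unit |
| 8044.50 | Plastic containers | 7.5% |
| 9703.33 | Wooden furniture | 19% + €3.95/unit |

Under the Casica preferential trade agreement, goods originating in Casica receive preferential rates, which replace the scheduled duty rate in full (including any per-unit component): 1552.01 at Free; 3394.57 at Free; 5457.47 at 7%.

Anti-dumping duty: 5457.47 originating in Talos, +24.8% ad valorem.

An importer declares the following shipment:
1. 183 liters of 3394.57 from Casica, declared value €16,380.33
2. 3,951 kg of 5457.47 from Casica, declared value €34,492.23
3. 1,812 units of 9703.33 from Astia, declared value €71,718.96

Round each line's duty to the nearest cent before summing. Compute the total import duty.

Line 1 (3394.57, Casica, 183 liters, €16,380.33):
Base rate for 3394.57 is 13% + €1.72/liter.
Origin Casica qualifies under the Eriistan–Casica agreement and 3394.57 is covered: preferential rate Free applies instead.
Duty = €16,380.33 × 0% = €0.00.
Line 2 (5457.47, Casica, 3,951 kg, €34,492.23):
Base rate for 5457.47 is 14% + €1.68/kg.
Origin Casica qualifies under the Eriistan–Casica agreement and 5457.47 is covered: preferential rate 7% applies instead.
The additional-duty order on 5457.47 targets Talos, not Casica; it does not apply.
Duty = €34,492.23 × 7% = €2,414.46.
Line 3 (9703.33, Astia, 1,812 units, €71,718.96):
Base rate for 9703.33 is 19% + €3.95/unit.
Duty = €71,718.96 × 19% + 1,812 × €3.95 = €20,784.00.
Total = €0.00 + €2,414.46 + €20,784.00 = €23,198.46.

€23,198.46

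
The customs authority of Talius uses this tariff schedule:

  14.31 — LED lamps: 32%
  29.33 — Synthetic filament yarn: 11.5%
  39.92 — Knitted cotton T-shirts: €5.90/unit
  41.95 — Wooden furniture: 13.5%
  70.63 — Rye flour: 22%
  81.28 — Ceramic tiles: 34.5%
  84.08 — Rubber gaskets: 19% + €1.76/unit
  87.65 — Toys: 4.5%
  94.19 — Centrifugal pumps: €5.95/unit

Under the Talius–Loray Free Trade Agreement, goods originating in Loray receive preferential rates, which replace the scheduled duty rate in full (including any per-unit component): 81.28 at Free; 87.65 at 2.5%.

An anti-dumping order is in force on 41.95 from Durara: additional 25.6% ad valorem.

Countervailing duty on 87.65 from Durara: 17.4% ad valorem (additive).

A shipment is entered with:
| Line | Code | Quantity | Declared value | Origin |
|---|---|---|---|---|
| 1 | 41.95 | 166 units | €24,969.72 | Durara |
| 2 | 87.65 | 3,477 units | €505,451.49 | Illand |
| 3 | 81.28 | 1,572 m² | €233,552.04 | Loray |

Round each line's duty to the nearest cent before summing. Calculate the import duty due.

Line 1 (41.95, Durara, 166 units, €24,969.72):
Base rate for 41.95 is 13.5%.
Additional duty on 41.95 from Durara: +25.6%. Applied ad valorem rate: 13.5% + 25.6% = 39.1%.
Duty = €24,969.72 × 39.1% = €9,763.16.
Line 2 (87.65, Illand, 3,477 units, €505,451.49):
Base rate for 87.65 is 4.5%.
87.65 has an FTA preferential rate, but origin Illand is not Loray; base rate stands.
The additional-duty order on 87.65 targets Durara, not Illand; it does not apply.
Duty = €505,451.49 × 4.5% = €22,745.32.
Line 3 (81.28, Loray, 1,572 m², €233,552.04):
Base rate for 81.28 is 34.5%.
Origin Loray qualifies under the Talius–Loray agreement and 81.28 is covered: preferential rate Free applies instead.
Duty = €233,552.04 × 0% = €0.00.
Total = €9,763.16 + €22,745.32 + €0.00 = €32,508.48.

€32,508.48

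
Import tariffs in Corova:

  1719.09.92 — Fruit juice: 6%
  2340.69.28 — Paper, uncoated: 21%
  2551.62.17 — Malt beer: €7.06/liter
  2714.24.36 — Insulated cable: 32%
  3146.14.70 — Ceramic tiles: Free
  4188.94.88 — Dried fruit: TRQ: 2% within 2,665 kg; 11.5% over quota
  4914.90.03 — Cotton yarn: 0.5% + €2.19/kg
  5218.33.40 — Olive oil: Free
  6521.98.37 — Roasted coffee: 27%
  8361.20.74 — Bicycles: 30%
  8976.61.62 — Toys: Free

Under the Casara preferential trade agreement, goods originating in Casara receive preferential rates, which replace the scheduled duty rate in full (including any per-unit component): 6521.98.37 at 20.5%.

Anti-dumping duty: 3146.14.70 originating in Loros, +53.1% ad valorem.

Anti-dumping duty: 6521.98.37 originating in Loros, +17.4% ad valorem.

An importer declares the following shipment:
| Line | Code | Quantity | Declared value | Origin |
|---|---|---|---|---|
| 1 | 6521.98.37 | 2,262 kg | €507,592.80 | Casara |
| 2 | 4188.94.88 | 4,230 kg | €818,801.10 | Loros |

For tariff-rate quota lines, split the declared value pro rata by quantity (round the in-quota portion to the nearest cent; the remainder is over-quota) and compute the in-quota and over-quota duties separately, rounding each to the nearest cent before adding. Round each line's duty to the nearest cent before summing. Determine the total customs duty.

Line 1 (6521.98.37, Casara, 2,262 kg, €507,592.80):
Base rate for 6521.98.37 is 27%.
Origin Casara qualifies under the Corova–Casara agreement and 6521.98.37 is covered: preferential rate 20.5% applies instead.
The additional-duty order on 6521.98.37 targets Loros, not Casara; it does not apply.
Duty = €507,592.80 × 20.5% = €104,056.52.
Line 2 (4188.94.88, Loros, 4,230 kg, €818,801.10):
Code 4188.94.88 is under a tariff-rate quota (threshold 2,665 kg). In-quota: 2,665 kg at 2%; over-quota: 1,565 kg at 11.5%.
Pro-rata value split: in-quota = €818,801.10 × 2,665/4,230 = €515,864.05; over-quota = €818,801.10 − €515,864.05 = €302,937.05.
In-quota duty = €515,864.05 × 2% = €10,317.28. Over-quota duty = €302,937.05 × 11.5% = €34,837.76.
Line duty = €10,317.28 + €34,837.76 = €45,155.04.
Total = €104,056.52 + €45,155.04 = €149,211.56.

€149,211.56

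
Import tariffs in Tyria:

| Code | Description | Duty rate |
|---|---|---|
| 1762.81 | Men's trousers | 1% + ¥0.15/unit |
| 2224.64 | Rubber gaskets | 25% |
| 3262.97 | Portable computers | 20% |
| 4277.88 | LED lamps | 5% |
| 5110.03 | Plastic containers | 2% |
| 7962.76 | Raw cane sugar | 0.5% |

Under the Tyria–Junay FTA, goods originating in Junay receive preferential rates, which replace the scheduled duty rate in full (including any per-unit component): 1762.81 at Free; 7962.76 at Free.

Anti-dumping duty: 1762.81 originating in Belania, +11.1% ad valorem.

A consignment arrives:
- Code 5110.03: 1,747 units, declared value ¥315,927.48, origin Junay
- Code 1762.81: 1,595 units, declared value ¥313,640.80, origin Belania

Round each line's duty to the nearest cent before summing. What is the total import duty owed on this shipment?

¥44,508.34

Line 1 (5110.03, Junay, 1,747 units, ¥315,927.48):
Base rate for 5110.03 is 2%.
Origin Junay is the FTA partner but 5110.03 is not on the preference list; base rate stands.
Duty = ¥315,927.48 × 2% = ¥6,318.55.
Line 2 (1762.81, Belania, 1,595 units, ¥313,640.80):
Base rate for 1762.81 is 1% + ¥0.15/unit.
1762.81 has an FTA preferential rate, but origin Belania is not Junay; base rate stands.
Additional duty on 1762.81 from Belania: +11.1%. Applied ad valorem rate: 1% + 11.1% = 12.1%.
Duty = ¥313,640.80 × 12.1% + 1,595 × ¥0.15 = ¥38,189.79.
Total = ¥6,318.55 + ¥38,189.79 = ¥44,508.34.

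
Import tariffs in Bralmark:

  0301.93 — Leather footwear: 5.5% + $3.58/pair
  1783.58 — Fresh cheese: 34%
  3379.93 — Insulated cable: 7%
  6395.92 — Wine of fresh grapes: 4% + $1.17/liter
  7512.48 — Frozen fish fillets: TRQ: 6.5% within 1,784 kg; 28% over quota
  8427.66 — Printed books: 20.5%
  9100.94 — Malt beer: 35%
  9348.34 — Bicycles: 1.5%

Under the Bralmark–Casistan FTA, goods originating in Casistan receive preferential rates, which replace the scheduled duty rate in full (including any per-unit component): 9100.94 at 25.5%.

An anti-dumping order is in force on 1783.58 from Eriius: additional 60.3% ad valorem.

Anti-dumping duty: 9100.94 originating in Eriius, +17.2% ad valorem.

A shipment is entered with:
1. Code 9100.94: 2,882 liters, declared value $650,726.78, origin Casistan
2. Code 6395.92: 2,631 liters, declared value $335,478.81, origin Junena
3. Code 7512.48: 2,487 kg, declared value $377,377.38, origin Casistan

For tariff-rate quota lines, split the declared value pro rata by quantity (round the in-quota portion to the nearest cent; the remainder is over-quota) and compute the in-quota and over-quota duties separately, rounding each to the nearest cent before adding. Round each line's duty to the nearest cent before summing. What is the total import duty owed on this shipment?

Line 1 (9100.94, Casistan, 2,882 liters, $650,726.78):
Base rate for 9100.94 is 35%.
Origin Casistan qualifies under the Bralmark–Casistan agreement and 9100.94 is covered: preferential rate 25.5% applies instead.
The additional-duty order on 9100.94 targets Eriius, not Casistan; it does not apply.
Duty = $650,726.78 × 25.5% = $165,935.33.
Line 2 (6395.92, Junena, 2,631 liters, $335,478.81):
Base rate for 6395.92 is 4% + $1.17/liter.
Duty = $335,478.81 × 4% + 2,631 × $1.17 = $16,497.42.
Line 3 (7512.48, Casistan, 2,487 kg, $377,377.38):
Code 7512.48 is under a tariff-rate quota (threshold 1,784 kg). In-quota: 1,784 kg at 6.5%; over-quota: 703 kg at 28%.
Pro-rata value split: in-quota = $377,377.38 × 1,784/2,487 = $270,704.16; over-quota = $377,377.38 − $270,704.16 = $106,673.22.
In-quota duty = $270,704.16 × 6.5% = $17,595.77. Over-quota duty = $106,673.22 × 28% = $29,868.50.
Line duty = $17,595.77 + $29,868.50 = $47,464.27.
Total = $165,935.33 + $16,497.42 + $47,464.27 = $229,897.02.

$229,897.02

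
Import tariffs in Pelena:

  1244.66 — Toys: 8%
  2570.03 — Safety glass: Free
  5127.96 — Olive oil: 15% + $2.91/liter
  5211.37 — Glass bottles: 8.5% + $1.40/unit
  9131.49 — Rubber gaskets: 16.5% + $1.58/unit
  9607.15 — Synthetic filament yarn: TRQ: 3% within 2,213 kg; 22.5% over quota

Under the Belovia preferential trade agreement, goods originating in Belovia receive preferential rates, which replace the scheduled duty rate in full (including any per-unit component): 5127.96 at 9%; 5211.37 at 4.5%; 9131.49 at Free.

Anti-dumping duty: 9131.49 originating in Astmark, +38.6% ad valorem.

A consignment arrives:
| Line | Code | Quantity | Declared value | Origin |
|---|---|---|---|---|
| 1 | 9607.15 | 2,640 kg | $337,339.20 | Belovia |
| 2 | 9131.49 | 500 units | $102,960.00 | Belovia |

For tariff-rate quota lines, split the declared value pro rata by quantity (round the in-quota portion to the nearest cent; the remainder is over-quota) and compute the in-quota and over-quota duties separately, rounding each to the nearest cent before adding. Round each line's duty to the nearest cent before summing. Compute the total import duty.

Line 1 (9607.15, Belovia, 2,640 kg, $337,339.20):
Code 9607.15 is under a tariff-rate quota (threshold 2,213 kg). In-quota: 2,213 kg at 3%; over-quota: 427 kg at 22.5%.
Pro-rata value split: in-quota = $337,339.20 × 2,213/2,640 = $282,777.14; over-quota = $337,339.20 − $282,777.14 = $54,562.06.
In-quota duty = $282,777.14 × 3% = $8,483.31. Over-quota duty = $54,562.06 × 22.5% = $12,276.46.
Line duty = $8,483.31 + $12,276.46 = $20,759.77.
Line 2 (9131.49, Belovia, 500 units, $102,960.00):
Base rate for 9131.49 is 16.5% + $1.58/unit.
Origin Belovia qualifies under the Pelena–Belovia agreement and 9131.49 is covered: preferential rate Free applies instead.
The additional-duty order on 9131.49 targets Astmark, not Belovia; it does not apply.
Duty = $102,960.00 × 0% = $0.00.
Total = $20,759.77 + $0.00 = $20,759.77.

$20,759.77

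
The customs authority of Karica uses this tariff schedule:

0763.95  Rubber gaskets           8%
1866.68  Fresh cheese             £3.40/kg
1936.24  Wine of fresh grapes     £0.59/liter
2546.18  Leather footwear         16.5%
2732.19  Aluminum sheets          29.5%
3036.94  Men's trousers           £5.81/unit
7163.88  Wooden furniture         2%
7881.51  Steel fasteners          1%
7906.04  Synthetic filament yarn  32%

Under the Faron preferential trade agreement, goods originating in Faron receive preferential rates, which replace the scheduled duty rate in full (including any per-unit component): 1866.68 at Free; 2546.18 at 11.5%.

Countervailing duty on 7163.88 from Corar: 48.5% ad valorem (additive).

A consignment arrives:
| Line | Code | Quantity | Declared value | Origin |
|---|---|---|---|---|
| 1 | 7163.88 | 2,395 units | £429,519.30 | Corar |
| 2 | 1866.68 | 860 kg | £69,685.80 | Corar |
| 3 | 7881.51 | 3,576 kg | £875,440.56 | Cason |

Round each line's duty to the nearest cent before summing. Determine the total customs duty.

Line 1 (7163.88, Corar, 2,395 units, £429,519.30):
Base rate for 7163.88 is 2%.
Additional duty on 7163.88 from Corar: +48.5%. Applied ad valorem rate: 2% + 48.5% = 50.5%.
Duty = £429,519.30 × 50.5% = £216,907.25.
Line 2 (1866.68, Corar, 860 kg, £69,685.80):
Base rate for 1866.68 is £3.40/kg.
1866.68 has an FTA preferential rate, but origin Corar is not Faron; base rate stands.
Duty = 860 × £3.40 = £2,924.00.
Line 3 (7881.51, Cason, 3,576 kg, £875,440.56):
Base rate for 7881.51 is 1%.
Duty = £875,440.56 × 1% = £8,754.41.
Total = £216,907.25 + £2,924.00 + £8,754.41 = £228,585.66.

£228,585.66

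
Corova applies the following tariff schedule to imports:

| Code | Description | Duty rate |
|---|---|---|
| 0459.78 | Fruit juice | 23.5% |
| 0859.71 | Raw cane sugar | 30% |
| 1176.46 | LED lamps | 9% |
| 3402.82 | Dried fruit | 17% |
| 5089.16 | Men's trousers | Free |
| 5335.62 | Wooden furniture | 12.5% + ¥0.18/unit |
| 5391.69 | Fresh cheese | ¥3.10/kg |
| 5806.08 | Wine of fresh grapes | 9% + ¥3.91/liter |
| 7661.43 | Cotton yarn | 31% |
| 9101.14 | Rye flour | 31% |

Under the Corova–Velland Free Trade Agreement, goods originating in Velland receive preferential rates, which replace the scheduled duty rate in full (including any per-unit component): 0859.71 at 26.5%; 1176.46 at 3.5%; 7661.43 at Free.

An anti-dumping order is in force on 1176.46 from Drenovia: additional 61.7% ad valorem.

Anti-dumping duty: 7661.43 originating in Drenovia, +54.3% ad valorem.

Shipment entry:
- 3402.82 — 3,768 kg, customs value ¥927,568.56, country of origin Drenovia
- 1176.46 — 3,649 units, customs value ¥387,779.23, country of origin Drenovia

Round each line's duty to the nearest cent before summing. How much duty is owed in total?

¥431,846.58

Line 1 (3402.82, Drenovia, 3,768 kg, ¥927,568.56):
Base rate for 3402.82 is 17%.
Duty = ¥927,568.56 × 17% = ¥157,686.66.
Line 2 (1176.46, Drenovia, 3,649 units, ¥387,779.23):
Base rate for 1176.46 is 9%.
1176.46 has an FTA preferential rate, but origin Drenovia is not Velland; base rate stands.
Additional duty on 1176.46 from Drenovia: +61.7%. Applied ad valorem rate: 9% + 61.7% = 70.7%.
Duty = ¥387,779.23 × 70.7% = ¥274,159.92.
Total = ¥157,686.66 + ¥274,159.92 = ¥431,846.58.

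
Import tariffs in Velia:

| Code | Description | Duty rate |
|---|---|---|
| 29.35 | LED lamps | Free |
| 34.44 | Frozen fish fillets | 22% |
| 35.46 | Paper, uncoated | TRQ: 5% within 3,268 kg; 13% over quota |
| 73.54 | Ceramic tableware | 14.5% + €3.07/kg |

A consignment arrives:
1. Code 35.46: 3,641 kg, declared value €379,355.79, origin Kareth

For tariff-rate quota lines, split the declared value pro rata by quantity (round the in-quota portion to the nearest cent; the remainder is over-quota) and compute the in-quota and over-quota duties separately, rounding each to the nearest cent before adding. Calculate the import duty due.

Line 1 (35.46, Kareth, 3,641 kg, €379,355.79):
Code 35.46 is under a tariff-rate quota (threshold 3,268 kg). In-quota: 3,268 kg at 5%; over-quota: 373 kg at 13%.
Pro-rata value split: in-quota = €379,355.79 × 3,268/3,641 = €340,492.92; over-quota = €379,355.79 − €340,492.92 = €38,862.87.
In-quota duty = €340,492.92 × 5% = €17,024.65. Over-quota duty = €38,862.87 × 13% = €5,052.17.
Line duty = €17,024.65 + €5,052.17 = €22,076.82.

€22,076.82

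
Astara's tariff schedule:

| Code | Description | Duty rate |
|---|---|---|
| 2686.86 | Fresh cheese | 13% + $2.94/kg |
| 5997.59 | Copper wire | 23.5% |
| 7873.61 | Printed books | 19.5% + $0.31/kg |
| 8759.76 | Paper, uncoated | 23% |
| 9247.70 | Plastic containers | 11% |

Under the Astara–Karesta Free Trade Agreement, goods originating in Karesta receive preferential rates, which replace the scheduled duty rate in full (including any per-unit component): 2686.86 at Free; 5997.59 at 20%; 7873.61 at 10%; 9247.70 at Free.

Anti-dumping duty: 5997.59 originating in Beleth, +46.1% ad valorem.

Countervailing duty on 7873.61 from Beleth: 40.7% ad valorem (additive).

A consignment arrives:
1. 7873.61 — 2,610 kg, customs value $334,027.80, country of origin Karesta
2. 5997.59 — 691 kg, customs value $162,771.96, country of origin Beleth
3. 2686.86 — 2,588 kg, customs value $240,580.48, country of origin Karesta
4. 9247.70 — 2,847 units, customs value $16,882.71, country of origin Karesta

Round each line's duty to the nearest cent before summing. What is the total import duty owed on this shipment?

Line 1 (7873.61, Karesta, 2,610 kg, $334,027.80):
Base rate for 7873.61 is 19.5% + $0.31/kg.
Origin Karesta qualifies under the Astara–Karesta agreement and 7873.61 is covered: preferential rate 10% applies instead.
The additional-duty order on 7873.61 targets Beleth, not Karesta; it does not apply.
Duty = $334,027.80 × 10% = $33,402.78.
Line 2 (5997.59, Beleth, 691 kg, $162,771.96):
Base rate for 5997.59 is 23.5%.
5997.59 has an FTA preferential rate, but origin Beleth is not Karesta; base rate stands.
Additional duty on 5997.59 from Beleth: +46.1%. Applied ad valorem rate: 23.5% + 46.1% = 69.6%.
Duty = $162,771.96 × 69.6% = $113,289.28.
Line 3 (2686.86, Karesta, 2,588 kg, $240,580.48):
Base rate for 2686.86 is 13% + $2.94/kg.
Origin Karesta qualifies under the Astara–Karesta agreement and 2686.86 is covered: preferential rate Free applies instead.
Duty = $240,580.48 × 0% = $0.00.
Line 4 (9247.70, Karesta, 2,847 units, $16,882.71):
Base rate for 9247.70 is 11%.
Origin Karesta qualifies under the Astara–Karesta agreement and 9247.70 is covered: preferential rate Free applies instead.
Duty = $16,882.71 × 0% = $0.00.
Total = $33,402.78 + $113,289.28 + $0.00 + $0.00 = $146,692.06.

$146,692.06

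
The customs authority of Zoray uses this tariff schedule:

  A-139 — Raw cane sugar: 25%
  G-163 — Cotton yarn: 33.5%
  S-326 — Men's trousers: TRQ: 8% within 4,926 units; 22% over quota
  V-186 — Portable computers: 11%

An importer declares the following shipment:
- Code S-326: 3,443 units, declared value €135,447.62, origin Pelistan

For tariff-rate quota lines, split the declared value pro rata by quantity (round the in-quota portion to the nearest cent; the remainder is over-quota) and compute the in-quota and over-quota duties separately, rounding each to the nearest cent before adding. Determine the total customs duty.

€10,835.81

Line 1 (S-326, Pelistan, 3,443 units, €135,447.62):
Code S-326 is under a tariff-rate quota (threshold 4,926 units). Quantity 3,443 units is within the quota, so the in-quota rate 8% applies to the full value.
Duty = €135,447.62 × 8% = €10,835.81.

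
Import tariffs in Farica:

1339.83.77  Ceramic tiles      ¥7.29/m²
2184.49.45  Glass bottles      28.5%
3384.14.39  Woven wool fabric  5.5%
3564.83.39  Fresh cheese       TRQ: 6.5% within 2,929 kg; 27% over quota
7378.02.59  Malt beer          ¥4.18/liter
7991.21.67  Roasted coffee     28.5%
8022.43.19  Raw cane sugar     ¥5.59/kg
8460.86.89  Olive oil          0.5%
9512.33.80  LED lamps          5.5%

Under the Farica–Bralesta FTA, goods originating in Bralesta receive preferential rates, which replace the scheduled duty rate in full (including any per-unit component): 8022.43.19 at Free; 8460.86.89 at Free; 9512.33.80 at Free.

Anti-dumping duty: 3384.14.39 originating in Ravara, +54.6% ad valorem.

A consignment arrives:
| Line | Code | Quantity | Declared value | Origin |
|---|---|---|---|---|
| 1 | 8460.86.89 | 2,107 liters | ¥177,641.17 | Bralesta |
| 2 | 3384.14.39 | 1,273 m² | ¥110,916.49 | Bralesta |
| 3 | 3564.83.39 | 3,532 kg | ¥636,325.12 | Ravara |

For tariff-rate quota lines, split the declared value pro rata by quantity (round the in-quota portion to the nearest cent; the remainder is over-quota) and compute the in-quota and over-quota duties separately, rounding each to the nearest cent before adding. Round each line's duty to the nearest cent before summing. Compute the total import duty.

¥69,732.02

Line 1 (8460.86.89, Bralesta, 2,107 liters, ¥177,641.17):
Base rate for 8460.86.89 is 0.5%.
Origin Bralesta qualifies under the Farica–Bralesta agreement and 8460.86.89 is covered: preferential rate Free applies instead.
Duty = ¥177,641.17 × 0% = ¥0.00.
Line 2 (3384.14.39, Bralesta, 1,273 m², ¥110,916.49):
Base rate for 3384.14.39 is 5.5%.
Origin Bralesta is the FTA partner but 3384.14.39 is not on the preference list; base rate stands.
The additional-duty order on 3384.14.39 targets Ravara, not Bralesta; it does not apply.
Duty = ¥110,916.49 × 5.5% = ¥6,100.41.
Line 3 (3564.83.39, Ravara, 3,532 kg, ¥636,325.12):
Code 3564.83.39 is under a tariff-rate quota (threshold 2,929 kg). In-quota: 2,929 kg at 6.5%; over-quota: 603 kg at 27%.
Pro-rata value split: in-quota = ¥636,325.12 × 2,929/3,532 = ¥527,688.64; over-quota = ¥636,325.12 − ¥527,688.64 = ¥108,636.48.
In-quota duty = ¥527,688.64 × 6.5% = ¥34,299.76. Over-quota duty = ¥108,636.48 × 27% = ¥29,331.85.
Line duty = ¥34,299.76 + ¥29,331.85 = ¥63,631.61.
Total = ¥0.00 + ¥6,100.41 + ¥63,631.61 = ¥69,732.02.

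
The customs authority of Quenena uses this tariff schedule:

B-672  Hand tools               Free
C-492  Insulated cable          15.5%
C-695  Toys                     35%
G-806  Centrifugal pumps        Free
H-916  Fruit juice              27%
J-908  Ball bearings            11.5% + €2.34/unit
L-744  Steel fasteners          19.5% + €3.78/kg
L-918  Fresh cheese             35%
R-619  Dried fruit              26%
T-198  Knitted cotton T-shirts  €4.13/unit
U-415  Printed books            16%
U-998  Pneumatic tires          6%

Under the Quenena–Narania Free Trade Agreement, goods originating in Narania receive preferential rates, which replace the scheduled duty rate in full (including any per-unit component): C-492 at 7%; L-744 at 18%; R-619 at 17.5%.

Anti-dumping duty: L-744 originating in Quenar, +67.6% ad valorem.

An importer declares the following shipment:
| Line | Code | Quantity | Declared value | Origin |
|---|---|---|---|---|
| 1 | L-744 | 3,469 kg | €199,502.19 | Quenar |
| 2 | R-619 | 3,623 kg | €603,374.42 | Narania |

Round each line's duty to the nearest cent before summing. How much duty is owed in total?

€292,469.75

Line 1 (L-744, Quenar, 3,469 kg, €199,502.19):
Base rate for L-744 is 19.5% + €3.78/kg.
L-744 has an FTA preferential rate, but origin Quenar is not Narania; base rate stands.
Additional duty on L-744 from Quenar: +67.6%. Applied ad valorem rate: 19.5% + 67.6% = 87.1%.
Duty = €199,502.19 × 87.1% + 3,469 × €3.78 = €186,879.23.
Line 2 (R-619, Narania, 3,623 kg, €603,374.42):
Base rate for R-619 is 26%.
Origin Narania qualifies under the Quenena–Narania agreement and R-619 is covered: preferential rate 17.5% applies instead.
Duty = €603,374.42 × 17.5% = €105,590.52.
Total = €186,879.23 + €105,590.52 = €292,469.75.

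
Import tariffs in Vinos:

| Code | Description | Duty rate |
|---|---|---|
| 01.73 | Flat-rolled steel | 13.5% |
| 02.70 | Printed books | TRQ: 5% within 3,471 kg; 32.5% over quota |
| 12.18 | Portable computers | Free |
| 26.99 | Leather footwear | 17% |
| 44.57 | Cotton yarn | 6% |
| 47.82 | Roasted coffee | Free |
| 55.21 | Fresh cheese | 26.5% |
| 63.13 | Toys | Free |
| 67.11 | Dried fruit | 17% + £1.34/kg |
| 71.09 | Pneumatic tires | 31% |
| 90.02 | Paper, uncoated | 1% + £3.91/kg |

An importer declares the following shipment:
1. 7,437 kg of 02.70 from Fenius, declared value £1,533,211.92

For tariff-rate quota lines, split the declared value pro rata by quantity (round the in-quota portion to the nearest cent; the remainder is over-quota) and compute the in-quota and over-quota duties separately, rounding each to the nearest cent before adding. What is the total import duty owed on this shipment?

Line 1 (02.70, Fenius, 7,437 kg, £1,533,211.92):
Code 02.70 is under a tariff-rate quota (threshold 3,471 kg). In-quota: 3,471 kg at 5%; over-quota: 3,966 kg at 32.5%.
Pro-rata value split: in-quota = £1,533,211.92 × 3,471/7,437 = £715,581.36; over-quota = £1,533,211.92 − £715,581.36 = £817,630.56.
In-quota duty = £715,581.36 × 5% = £35,779.07. Over-quota duty = £817,630.56 × 32.5% = £265,729.93.
Line duty = £35,779.07 + £265,729.93 = £301,509.00.

£301,509.00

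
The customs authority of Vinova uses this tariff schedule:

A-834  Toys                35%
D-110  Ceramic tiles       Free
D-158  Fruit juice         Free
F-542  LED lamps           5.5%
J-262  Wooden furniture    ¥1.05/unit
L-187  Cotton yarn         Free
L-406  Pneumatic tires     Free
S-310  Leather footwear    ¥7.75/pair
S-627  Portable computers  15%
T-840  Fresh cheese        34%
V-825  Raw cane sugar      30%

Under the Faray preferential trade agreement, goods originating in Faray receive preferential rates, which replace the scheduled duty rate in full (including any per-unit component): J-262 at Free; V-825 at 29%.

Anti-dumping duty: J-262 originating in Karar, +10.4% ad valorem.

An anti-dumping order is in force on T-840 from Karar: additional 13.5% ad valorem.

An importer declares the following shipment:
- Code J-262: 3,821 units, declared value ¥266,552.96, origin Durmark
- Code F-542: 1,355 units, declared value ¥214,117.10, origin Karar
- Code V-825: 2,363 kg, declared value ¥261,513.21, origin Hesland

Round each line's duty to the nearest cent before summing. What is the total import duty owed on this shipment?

¥94,242.45

Line 1 (J-262, Durmark, 3,821 units, ¥266,552.96):
Base rate for J-262 is ¥1.05/unit.
J-262 has an FTA preferential rate, but origin Durmark is not Faray; base rate stands.
The additional-duty order on J-262 targets Karar, not Durmark; it does not apply.
Duty = 3,821 × ¥1.05 = ¥4,012.05.
Line 2 (F-542, Karar, 1,355 units, ¥214,117.10):
Base rate for F-542 is 5.5%.
Duty = ¥214,117.10 × 5.5% = ¥11,776.44.
Line 3 (V-825, Hesland, 2,363 kg, ¥261,513.21):
Base rate for V-825 is 30%.
V-825 has an FTA preferential rate, but origin Hesland is not Faray; base rate stands.
Duty = ¥261,513.21 × 30% = ¥78,453.96.
Total = ¥4,012.05 + ¥11,776.44 + ¥78,453.96 = ¥94,242.45.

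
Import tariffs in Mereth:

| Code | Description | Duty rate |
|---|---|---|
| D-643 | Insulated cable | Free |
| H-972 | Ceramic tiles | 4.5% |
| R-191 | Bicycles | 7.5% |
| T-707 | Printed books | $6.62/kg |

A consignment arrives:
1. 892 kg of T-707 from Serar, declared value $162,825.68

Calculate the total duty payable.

$5,905.04

Line 1 (T-707, Serar, 892 kg, $162,825.68):
Base rate for T-707 is $6.62/kg.
Duty = 892 × $6.62 = $5,905.04.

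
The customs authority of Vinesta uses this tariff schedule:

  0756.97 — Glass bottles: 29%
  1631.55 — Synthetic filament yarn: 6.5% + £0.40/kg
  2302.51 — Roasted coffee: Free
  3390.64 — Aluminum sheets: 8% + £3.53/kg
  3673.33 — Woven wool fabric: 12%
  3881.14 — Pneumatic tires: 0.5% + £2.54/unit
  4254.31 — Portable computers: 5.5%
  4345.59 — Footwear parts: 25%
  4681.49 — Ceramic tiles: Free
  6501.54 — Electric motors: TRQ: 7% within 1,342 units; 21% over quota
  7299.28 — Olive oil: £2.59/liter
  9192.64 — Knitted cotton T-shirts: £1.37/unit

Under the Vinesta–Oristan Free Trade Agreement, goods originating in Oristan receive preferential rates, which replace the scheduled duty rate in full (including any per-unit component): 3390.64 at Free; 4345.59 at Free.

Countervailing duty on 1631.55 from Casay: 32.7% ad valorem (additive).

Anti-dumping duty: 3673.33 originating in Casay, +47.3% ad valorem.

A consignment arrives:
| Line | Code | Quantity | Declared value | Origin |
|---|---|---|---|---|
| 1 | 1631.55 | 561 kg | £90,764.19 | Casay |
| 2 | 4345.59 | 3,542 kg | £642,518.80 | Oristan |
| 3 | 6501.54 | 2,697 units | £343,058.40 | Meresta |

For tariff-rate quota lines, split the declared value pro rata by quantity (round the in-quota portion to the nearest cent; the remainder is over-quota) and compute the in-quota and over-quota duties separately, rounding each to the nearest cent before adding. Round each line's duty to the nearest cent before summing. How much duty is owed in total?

Line 1 (1631.55, Casay, 561 kg, £90,764.19):
Base rate for 1631.55 is 6.5% + £0.40/kg.
Additional duty on 1631.55 from Casay: +32.7%. Applied ad valorem rate: 6.5% + 32.7% = 39.2%.
Duty = £90,764.19 × 39.2% + 561 × £0.40 = £35,803.96.
Line 2 (4345.59, Oristan, 3,542 kg, £642,518.80):
Base rate for 4345.59 is 25%.
Origin Oristan qualifies under the Vinesta–Oristan agreement and 4345.59 is covered: preferential rate Free applies instead.
Duty = £642,518.80 × 0% = £0.00.
Line 3 (6501.54, Meresta, 2,697 units, £343,058.40):
Code 6501.54 is under a tariff-rate quota (threshold 1,342 units). In-quota: 1,342 units at 7%; over-quota: 1,355 units at 21%.
Pro-rata value split: in-quota = £343,058.40 × 1,342/2,697 = £170,702.40; over-quota = £343,058.40 − £170,702.40 = £172,356.00.
In-quota duty = £170,702.40 × 7% = £11,949.17. Over-quota duty = £172,356.00 × 21% = £36,194.76.
Line duty = £11,949.17 + £36,194.76 = £48,143.93.
Total = £35,803.96 + £0.00 + £48,143.93 = £83,947.89.

£83,947.89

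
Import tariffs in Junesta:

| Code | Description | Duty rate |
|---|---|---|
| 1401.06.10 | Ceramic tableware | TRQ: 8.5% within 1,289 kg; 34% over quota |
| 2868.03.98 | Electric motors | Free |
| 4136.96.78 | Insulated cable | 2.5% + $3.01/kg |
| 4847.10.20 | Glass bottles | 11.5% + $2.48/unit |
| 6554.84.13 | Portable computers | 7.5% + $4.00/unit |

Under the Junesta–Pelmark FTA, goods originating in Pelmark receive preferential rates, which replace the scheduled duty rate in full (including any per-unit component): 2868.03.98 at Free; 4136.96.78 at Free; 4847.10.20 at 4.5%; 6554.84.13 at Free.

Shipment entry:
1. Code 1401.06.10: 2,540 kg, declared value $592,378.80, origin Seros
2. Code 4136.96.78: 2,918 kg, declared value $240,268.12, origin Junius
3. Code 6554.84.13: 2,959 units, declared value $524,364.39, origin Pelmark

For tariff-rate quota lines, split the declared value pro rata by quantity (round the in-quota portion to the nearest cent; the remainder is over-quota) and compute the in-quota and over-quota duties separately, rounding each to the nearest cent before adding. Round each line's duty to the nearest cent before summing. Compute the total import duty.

$139,540.42

Line 1 (1401.06.10, Seros, 2,540 kg, $592,378.80):
Code 1401.06.10 is under a tariff-rate quota (threshold 1,289 kg). In-quota: 1,289 kg at 8.5%; over-quota: 1,251 kg at 34%.
Pro-rata value split: in-quota = $592,378.80 × 1,289/2,540 = $300,620.58; over-quota = $592,378.80 − $300,620.58 = $291,758.22.
In-quota duty = $300,620.58 × 8.5% = $25,552.75. Over-quota duty = $291,758.22 × 34% = $99,197.79.
Line duty = $25,552.75 + $99,197.79 = $124,750.54.
Line 2 (4136.96.78, Junius, 2,918 kg, $240,268.12):
Base rate for 4136.96.78 is 2.5% + $3.01/kg.
4136.96.78 has an FTA preferential rate, but origin Junius is not Pelmark; base rate stands.
Duty = $240,268.12 × 2.5% + 2,918 × $3.01 = $14,789.88.
Line 3 (6554.84.13, Pelmark, 2,959 units, $524,364.39):
Base rate for 6554.84.13 is 7.5% + $4.00/unit.
Origin Pelmark qualifies under the Junesta–Pelmark agreement and 6554.84.13 is covered: preferential rate Free applies instead.
Duty = $524,364.39 × 0% = $0.00.
Total = $124,750.54 + $14,789.88 + $0.00 = $139,540.42.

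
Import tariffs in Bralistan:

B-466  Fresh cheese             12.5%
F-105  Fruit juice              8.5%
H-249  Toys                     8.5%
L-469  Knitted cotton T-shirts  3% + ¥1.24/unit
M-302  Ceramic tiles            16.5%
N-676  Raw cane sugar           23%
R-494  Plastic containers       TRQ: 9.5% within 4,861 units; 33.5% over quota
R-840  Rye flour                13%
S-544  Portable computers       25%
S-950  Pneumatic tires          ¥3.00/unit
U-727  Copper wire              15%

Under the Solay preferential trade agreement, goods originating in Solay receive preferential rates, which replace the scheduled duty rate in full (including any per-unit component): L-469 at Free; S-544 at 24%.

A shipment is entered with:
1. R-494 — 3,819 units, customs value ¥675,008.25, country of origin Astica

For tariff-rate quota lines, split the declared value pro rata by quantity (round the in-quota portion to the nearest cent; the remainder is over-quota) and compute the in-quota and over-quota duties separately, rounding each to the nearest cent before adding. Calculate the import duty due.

Line 1 (R-494, Astica, 3,819 units, ¥675,008.25):
Code R-494 is under a tariff-rate quota (threshold 4,861 units). Quantity 3,819 units is within the quota, so the in-quota rate 9.5% applies to the full value.
Duty = ¥675,008.25 × 9.5% = ¥64,125.78.

¥64,125.78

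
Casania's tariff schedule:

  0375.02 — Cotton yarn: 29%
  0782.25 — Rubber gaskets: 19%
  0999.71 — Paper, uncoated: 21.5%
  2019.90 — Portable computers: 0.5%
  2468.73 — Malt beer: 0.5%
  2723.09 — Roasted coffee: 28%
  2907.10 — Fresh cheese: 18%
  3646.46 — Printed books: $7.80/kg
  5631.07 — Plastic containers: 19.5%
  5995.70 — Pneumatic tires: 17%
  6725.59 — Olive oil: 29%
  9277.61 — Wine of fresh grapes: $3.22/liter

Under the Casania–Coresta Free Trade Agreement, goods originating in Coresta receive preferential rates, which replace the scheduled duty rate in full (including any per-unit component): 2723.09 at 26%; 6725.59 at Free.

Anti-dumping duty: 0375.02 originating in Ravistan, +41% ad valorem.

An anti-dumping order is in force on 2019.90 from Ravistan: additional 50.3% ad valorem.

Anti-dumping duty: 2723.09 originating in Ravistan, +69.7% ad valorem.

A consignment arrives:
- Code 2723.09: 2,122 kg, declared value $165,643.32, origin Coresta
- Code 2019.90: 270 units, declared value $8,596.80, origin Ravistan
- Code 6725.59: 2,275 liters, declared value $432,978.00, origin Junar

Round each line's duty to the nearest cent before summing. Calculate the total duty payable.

$172,998.05

Line 1 (2723.09, Coresta, 2,122 kg, $165,643.32):
Base rate for 2723.09 is 28%.
Origin Coresta qualifies under the Casania–Coresta agreement and 2723.09 is covered: preferential rate 26% applies instead.
The additional-duty order on 2723.09 targets Ravistan, not Coresta; it does not apply.
Duty = $165,643.32 × 26% = $43,067.26.
Line 2 (2019.90, Ravistan, 270 units, $8,596.80):
Base rate for 2019.90 is 0.5%.
Additional duty on 2019.90 from Ravistan: +50.3%. Applied ad valorem rate: 0.5% + 50.3% = 50.8%.
Duty = $8,596.80 × 50.8% = $4,367.17.
Line 3 (6725.59, Junar, 2,275 liters, $432,978.00):
Base rate for 6725.59 is 29%.
6725.59 has an FTA preferential rate, but origin Junar is not Coresta; base rate stands.
Duty = $432,978.00 × 29% = $125,563.62.
Total = $43,067.26 + $4,367.17 + $125,563.62 = $172,998.05.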